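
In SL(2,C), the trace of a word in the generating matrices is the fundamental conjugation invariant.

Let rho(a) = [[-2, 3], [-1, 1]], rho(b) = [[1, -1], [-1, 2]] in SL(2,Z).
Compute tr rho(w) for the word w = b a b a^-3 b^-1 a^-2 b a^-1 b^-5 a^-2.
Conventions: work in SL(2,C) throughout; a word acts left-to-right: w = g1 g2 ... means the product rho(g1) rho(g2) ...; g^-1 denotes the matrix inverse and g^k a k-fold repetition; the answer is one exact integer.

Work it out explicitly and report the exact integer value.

-233

rho(b) = [[1, -1], [-1, 2]]
... * rho(a) = [[-2, 3], [-1, 1]]  ->  [[-1, 2], [0, -1]]
... * rho(b) = [[1, -1], [-1, 2]]  ->  [[-3, 5], [1, -2]]
... * rho(a^-1) = [[1, -3], [1, -2]]  ->  [[2, -1], [-1, 1]]
... * rho(a^-1) = [[1, -3], [1, -2]]  ->  [[1, -4], [0, 1]]
... * rho(a^-1) = [[1, -3], [1, -2]]  ->  [[-3, 5], [1, -2]]
... * rho(b^-1) = [[2, 1], [1, 1]]  ->  [[-1, 2], [0, -1]]
... * rho(a^-1) = [[1, -3], [1, -2]]  ->  [[1, -1], [-1, 2]]
... * rho(a^-1) = [[1, -3], [1, -2]]  ->  [[0, -1], [1, -1]]
... * rho(b) = [[1, -1], [-1, 2]]  ->  [[1, -2], [2, -3]]
... * rho(a^-1) = [[1, -3], [1, -2]]  ->  [[-1, 1], [-1, 0]]
... * rho(b^-1) = [[2, 1], [1, 1]]  ->  [[-1, 0], [-2, -1]]
... * rho(b^-1) = [[2, 1], [1, 1]]  ->  [[-2, -1], [-5, -3]]
... * rho(b^-1) = [[2, 1], [1, 1]]  ->  [[-5, -3], [-13, -8]]
... * rho(b^-1) = [[2, 1], [1, 1]]  ->  [[-13, -8], [-34, -21]]
... * rho(b^-1) = [[2, 1], [1, 1]]  ->  [[-34, -21], [-89, -55]]
... * rho(a^-1) = [[1, -3], [1, -2]]  ->  [[-55, 144], [-144, 377]]
... * rho(a^-1) = [[1, -3], [1, -2]]  ->  [[89, -123], [233, -322]]
tr = 89 + -322 = -233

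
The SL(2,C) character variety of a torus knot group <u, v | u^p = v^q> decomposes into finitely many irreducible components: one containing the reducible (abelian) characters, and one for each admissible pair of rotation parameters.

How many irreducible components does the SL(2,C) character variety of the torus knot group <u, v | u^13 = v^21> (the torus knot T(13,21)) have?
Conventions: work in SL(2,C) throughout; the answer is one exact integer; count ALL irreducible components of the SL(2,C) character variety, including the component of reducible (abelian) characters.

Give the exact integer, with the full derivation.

For T(13,21): irreducibility forces the central element u^13 = v^21 to one of +I, -I.
On an irreducible component, tr(u) is locked at 2*cos(pi*alpha/13) for some alpha in 1..12, and tr(v) at 2*cos(pi*beta/21) for some beta in 1..20.
Consistency of u^13 = (-1)^alpha I with v^21 = (-1)^beta I forces alpha = beta (mod 2).
Enumerate parity-matched pairs: 6*10 odd-odd plus 6*10 even-even gives 120.
Total: 120 irreducible-character components + 1 reducible (abelian) component = 121.

121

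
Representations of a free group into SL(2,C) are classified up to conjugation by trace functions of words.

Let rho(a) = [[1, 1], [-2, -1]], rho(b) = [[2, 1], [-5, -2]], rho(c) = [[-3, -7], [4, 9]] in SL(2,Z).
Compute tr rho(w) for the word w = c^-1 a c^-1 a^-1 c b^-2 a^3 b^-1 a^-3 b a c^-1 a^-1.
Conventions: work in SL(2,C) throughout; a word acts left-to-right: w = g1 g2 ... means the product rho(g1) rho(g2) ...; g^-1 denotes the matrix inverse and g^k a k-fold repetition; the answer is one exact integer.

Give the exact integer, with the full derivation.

367

rho(c^-1) = [[9, 7], [-4, -3]]
... * rho(a) = [[1, 1], [-2, -1]]  ->  [[-5, 2], [2, -1]]
... * rho(c^-1) = [[9, 7], [-4, -3]]  ->  [[-53, -41], [22, 17]]
... * rho(a^-1) = [[-1, -1], [2, 1]]  ->  [[-29, 12], [12, -5]]
... * rho(c) = [[-3, -7], [4, 9]]  ->  [[135, 311], [-56, -129]]
... * rho(b^-1) = [[-2, -1], [5, 2]]  ->  [[1285, 487], [-533, -202]]
... * rho(b^-1) = [[-2, -1], [5, 2]]  ->  [[-135, -311], [56, 129]]
... * rho(a) = [[1, 1], [-2, -1]]  ->  [[487, 176], [-202, -73]]
... * rho(a) = [[1, 1], [-2, -1]]  ->  [[135, 311], [-56, -129]]
... * rho(a) = [[1, 1], [-2, -1]]  ->  [[-487, -176], [202, 73]]
... * rho(b^-1) = [[-2, -1], [5, 2]]  ->  [[94, 135], [-39, -56]]
... * rho(a^-1) = [[-1, -1], [2, 1]]  ->  [[176, 41], [-73, -17]]
... * rho(a^-1) = [[-1, -1], [2, 1]]  ->  [[-94, -135], [39, 56]]
... * rho(a^-1) = [[-1, -1], [2, 1]]  ->  [[-176, -41], [73, 17]]
... * rho(b) = [[2, 1], [-5, -2]]  ->  [[-147, -94], [61, 39]]
... * rho(a) = [[1, 1], [-2, -1]]  ->  [[41, -53], [-17, 22]]
... * rho(c^-1) = [[9, 7], [-4, -3]]  ->  [[581, 446], [-241, -185]]
... * rho(a^-1) = [[-1, -1], [2, 1]]  ->  [[311, -135], [-129, 56]]
tr = 311 + 56 = 367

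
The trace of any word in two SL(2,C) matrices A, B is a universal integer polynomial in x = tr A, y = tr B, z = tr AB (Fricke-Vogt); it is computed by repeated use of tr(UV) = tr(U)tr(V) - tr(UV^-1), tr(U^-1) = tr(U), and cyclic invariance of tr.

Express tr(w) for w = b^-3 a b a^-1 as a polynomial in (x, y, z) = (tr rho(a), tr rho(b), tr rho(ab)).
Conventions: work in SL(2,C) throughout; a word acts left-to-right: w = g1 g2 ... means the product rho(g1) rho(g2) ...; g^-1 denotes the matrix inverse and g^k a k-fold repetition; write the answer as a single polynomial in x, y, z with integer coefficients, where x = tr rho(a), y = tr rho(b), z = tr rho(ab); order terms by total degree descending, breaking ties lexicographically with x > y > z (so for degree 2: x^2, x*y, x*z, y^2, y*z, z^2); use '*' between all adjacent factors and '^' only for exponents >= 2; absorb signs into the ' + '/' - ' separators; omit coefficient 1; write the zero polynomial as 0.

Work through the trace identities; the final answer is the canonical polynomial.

next, tr(b^-1 a) = tr(a) tr(b) - tr(a b)  (eliminate b^-1) = x*y - z
and tr(a b a) = tr(a) tr(b a) - tr(b)  (reduce the a square) = x*z - y
and tr(a b a b) = tr(b a) tr(b a) - tr(1)  (split on b) = z^2 - 2
and tr(a b a b^-1) = tr(a b a) tr(b) - tr(a b a b)  (eliminate b^-1) = x*y*z - y^2 - z^2 + 2
tr(b^-2 a b a) = tr(a b a b^-1) tr(b) - tr(a b a)  (eliminate b^-1) = x*y^2*z - y^3 - y*z^2 - x*z + 3*y
tr(a b a^-1 b^-2) = tr(b^-2 a b) tr(a) - tr(b^-2 a b a)  (eliminate a^-1) = -x*y^2*z + x^2*y + y^3 + y*z^2 - 3*y
tr(a b a^-1 b^-1) = tr(b^-1 a b) tr(a) - tr(b^-1 a b a)  (eliminate a^-1) = -x*y*z + x^2 + y^2 + z^2 - 2
next, tr(b^-3 a b a^-1) = tr(a b a^-1 b^-2) tr(b) - tr(a b a^-1 b^-1)  (eliminate b^-1) = -x*y^3*z + x^2*y^2 + y^4 + y^2*z^2 + x*y*z - x^2 - 4*y^2 - z^2 + 2

-x*y^3*z + x^2*y^2 + y^4 + y^2*z^2 + x*y*z - x^2 - 4*y^2 - z^2 + 2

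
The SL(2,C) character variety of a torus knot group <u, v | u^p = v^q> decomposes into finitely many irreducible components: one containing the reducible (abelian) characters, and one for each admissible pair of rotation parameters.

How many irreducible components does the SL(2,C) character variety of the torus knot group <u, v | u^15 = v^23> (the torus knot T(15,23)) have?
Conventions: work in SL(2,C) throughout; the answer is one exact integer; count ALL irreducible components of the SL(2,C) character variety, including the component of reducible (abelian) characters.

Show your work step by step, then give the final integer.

155

Gamma = < u, v | u^15 = v^23 > (torus knot T(15,23)); the central element u^15 = v^23 acts as +I or -I in any irreducible SL(2,C) representation.
This locks tr(u) to 2*cos(pi*alpha/15), alpha in 1..14, and tr(v) to 2*cos(pi*beta/23), beta in 1..22, on each component of irreducible characters.
u^15 = (-1)^alpha I and v^23 = (-1)^beta I must agree, so alpha and beta have equal parity.
Enumerate parity-matched pairs: 7*11 odd-odd plus 7*11 even-even gives 154.
components with irreducible characters: 154; plus the single component of reducible (abelian) characters: total 155.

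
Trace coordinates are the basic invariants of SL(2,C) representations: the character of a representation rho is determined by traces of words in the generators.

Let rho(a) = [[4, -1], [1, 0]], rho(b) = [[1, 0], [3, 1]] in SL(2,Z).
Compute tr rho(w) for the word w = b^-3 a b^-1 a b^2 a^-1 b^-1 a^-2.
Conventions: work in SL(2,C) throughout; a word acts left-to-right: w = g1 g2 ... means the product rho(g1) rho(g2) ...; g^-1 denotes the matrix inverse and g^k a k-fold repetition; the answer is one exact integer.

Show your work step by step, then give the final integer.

rho(b^-1) = [[1, 0], [-3, 1]]
... * rho(b^-1) = [[1, 0], [-3, 1]]  ->  [[1, 0], [-6, 1]]
... * rho(b^-1) = [[1, 0], [-3, 1]]  ->  [[1, 0], [-9, 1]]
... * rho(a) = [[4, -1], [1, 0]]  ->  [[4, -1], [-35, 9]]
... * rho(b^-1) = [[1, 0], [-3, 1]]  ->  [[7, -1], [-62, 9]]
... * rho(a) = [[4, -1], [1, 0]]  ->  [[27, -7], [-239, 62]]
... * rho(b) = [[1, 0], [3, 1]]  ->  [[6, -7], [-53, 62]]
... * rho(b) = [[1, 0], [3, 1]]  ->  [[-15, -7], [133, 62]]
... * rho(a^-1) = [[0, 1], [-1, 4]]  ->  [[7, -43], [-62, 381]]
... * rho(b^-1) = [[1, 0], [-3, 1]]  ->  [[136, -43], [-1205, 381]]
... * rho(a^-1) = [[0, 1], [-1, 4]]  ->  [[43, -36], [-381, 319]]
... * rho(a^-1) = [[0, 1], [-1, 4]]  ->  [[36, -101], [-319, 895]]
tr = 36 + 895 = 931

931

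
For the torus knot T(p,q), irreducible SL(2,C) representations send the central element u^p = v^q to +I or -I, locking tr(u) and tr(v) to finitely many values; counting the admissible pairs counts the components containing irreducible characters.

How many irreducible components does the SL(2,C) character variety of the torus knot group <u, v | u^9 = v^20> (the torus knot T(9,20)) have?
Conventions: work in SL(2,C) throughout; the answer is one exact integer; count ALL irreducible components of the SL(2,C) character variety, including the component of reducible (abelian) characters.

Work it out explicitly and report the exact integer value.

77

Gamma = < u, v | u^9 = v^20 > (torus knot T(9,20)); the central element u^9 = v^20 acts as +I or -I in any irreducible SL(2,C) representation.
So on each irreducible component the traces are pinned: tr(u) = 2*cos(pi*alpha/9) with 1 <= alpha <= 8, tr(v) = 2*cos(pi*beta/20) with 1 <= beta <= 19.
The two central values (-1)^alpha I and (-1)^beta I must be the same matrix, so alpha and beta share a parity.
Counting: 4 odd alphas x 10 odd betas + 4 even alphas x 9 even betas = 40 + 36 = 76.
Total: 76 irreducible-character components + 1 reducible (abelian) component = 77.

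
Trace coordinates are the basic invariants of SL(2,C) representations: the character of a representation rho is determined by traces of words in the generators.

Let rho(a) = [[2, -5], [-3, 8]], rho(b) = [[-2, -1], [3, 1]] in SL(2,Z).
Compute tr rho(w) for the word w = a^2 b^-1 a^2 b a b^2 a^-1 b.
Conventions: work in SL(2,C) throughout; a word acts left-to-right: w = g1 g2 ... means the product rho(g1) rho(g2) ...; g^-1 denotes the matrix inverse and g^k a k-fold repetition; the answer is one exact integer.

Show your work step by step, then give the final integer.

rho(a) = [[2, -5], [-3, 8]]
... * rho(a) = [[2, -5], [-3, 8]]  ->  [[19, -50], [-30, 79]]
... * rho(b^-1) = [[1, 1], [-3, -2]]  ->  [[169, 119], [-267, -188]]
... * rho(a) = [[2, -5], [-3, 8]]  ->  [[-19, 107], [30, -169]]
... * rho(a) = [[2, -5], [-3, 8]]  ->  [[-359, 951], [567, -1502]]
... * rho(b) = [[-2, -1], [3, 1]]  ->  [[3571, 1310], [-5640, -2069]]
... * rho(a) = [[2, -5], [-3, 8]]  ->  [[3212, -7375], [-5073, 11648]]
... * rho(b) = [[-2, -1], [3, 1]]  ->  [[-28549, -10587], [45090, 16721]]
... * rho(b) = [[-2, -1], [3, 1]]  ->  [[25337, 17962], [-40017, -28369]]
... * rho(a^-1) = [[8, 5], [3, 2]]  ->  [[256582, 162609], [-405243, -256823]]
... * rho(b) = [[-2, -1], [3, 1]]  ->  [[-25337, -93973], [40017, 148420]]
tr = -25337 + 148420 = 123083

123083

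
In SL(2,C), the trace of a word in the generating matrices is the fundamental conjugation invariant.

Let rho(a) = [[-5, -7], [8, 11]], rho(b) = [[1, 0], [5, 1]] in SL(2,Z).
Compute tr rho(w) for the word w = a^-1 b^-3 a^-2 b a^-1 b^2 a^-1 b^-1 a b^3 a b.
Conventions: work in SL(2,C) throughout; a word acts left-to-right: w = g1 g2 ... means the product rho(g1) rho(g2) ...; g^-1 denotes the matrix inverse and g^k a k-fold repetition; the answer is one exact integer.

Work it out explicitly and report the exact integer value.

rho(a^-1) = [[11, 7], [-8, -5]]
... * rho(b^-1) = [[1, 0], [-5, 1]]  ->  [[-24, 7], [17, -5]]
... * rho(b^-1) = [[1, 0], [-5, 1]]  ->  [[-59, 7], [42, -5]]
... * rho(b^-1) = [[1, 0], [-5, 1]]  ->  [[-94, 7], [67, -5]]
... * rho(a^-1) = [[11, 7], [-8, -5]]  ->  [[-1090, -693], [777, 494]]
... * rho(a^-1) = [[11, 7], [-8, -5]]  ->  [[-6446, -4165], [4595, 2969]]
... * rho(b) = [[1, 0], [5, 1]]  ->  [[-27271, -4165], [19440, 2969]]
... * rho(a^-1) = [[11, 7], [-8, -5]]  ->  [[-266661, -170072], [190088, 121235]]
... * rho(b) = [[1, 0], [5, 1]]  ->  [[-1117021, -170072], [796263, 121235]]
... * rho(b) = [[1, 0], [5, 1]]  ->  [[-1967381, -170072], [1402438, 121235]]
... * rho(a^-1) = [[11, 7], [-8, -5]]  ->  [[-20280615, -12921307], [14456938, 9210891]]
... * rho(b^-1) = [[1, 0], [-5, 1]]  ->  [[44325920, -12921307], [-31597517, 9210891]]
... * rho(a) = [[-5, -7], [8, 11]]  ->  [[-325000056, -452415817], [231674713, 322502420]]
... * rho(b) = [[1, 0], [5, 1]]  ->  [[-2587079141, -452415817], [1844186813, 322502420]]
... * rho(b) = [[1, 0], [5, 1]]  ->  [[-4849158226, -452415817], [3456698913, 322502420]]
... * rho(b) = [[1, 0], [5, 1]]  ->  [[-7111237311, -452415817], [5069211013, 322502420]]
... * rho(a) = [[-5, -7], [8, 11]]  ->  [[31936860019, 44802087190], [-22766035705, -31936950471]]
... * rho(b) = [[1, 0], [5, 1]]  ->  [[255947295969, 44802087190], [-182450788060, -31936950471]]
tr = 255947295969 + -31936950471 = 224010345498

224010345498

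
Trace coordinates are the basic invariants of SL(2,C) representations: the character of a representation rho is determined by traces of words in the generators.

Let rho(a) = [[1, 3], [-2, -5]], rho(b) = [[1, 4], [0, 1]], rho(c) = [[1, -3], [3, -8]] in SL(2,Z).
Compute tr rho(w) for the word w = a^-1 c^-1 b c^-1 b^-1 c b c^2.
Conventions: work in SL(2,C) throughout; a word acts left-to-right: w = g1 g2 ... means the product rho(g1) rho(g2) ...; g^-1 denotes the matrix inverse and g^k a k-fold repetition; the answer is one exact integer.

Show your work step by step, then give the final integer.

-823040

rho(a^-1) = [[-5, -3], [2, 1]]
... * rho(c^-1) = [[-8, 3], [-3, 1]]  ->  [[49, -18], [-19, 7]]
... * rho(b) = [[1, 4], [0, 1]]  ->  [[49, 178], [-19, -69]]
... * rho(c^-1) = [[-8, 3], [-3, 1]]  ->  [[-926, 325], [359, -126]]
... * rho(b^-1) = [[1, -4], [0, 1]]  ->  [[-926, 4029], [359, -1562]]
... * rho(c) = [[1, -3], [3, -8]]  ->  [[11161, -29454], [-4327, 11419]]
... * rho(b) = [[1, 4], [0, 1]]  ->  [[11161, 15190], [-4327, -5889]]
... * rho(c) = [[1, -3], [3, -8]]  ->  [[56731, -155003], [-21994, 60093]]
... * rho(c) = [[1, -3], [3, -8]]  ->  [[-408278, 1069831], [158285, -414762]]
tr = -408278 + -414762 = -823040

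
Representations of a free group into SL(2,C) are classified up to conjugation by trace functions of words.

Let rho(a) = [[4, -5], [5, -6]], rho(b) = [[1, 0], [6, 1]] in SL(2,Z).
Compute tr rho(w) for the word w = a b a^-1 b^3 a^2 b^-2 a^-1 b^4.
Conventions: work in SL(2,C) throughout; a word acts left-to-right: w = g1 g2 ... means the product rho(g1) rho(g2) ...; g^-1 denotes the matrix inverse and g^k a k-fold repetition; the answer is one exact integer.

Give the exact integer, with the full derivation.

38968018

rho(a) = [[4, -5], [5, -6]]
... * rho(b) = [[1, 0], [6, 1]]  ->  [[-26, -5], [-31, -6]]
... * rho(a^-1) = [[-6, 5], [-5, 4]]  ->  [[181, -150], [216, -179]]
... * rho(b) = [[1, 0], [6, 1]]  ->  [[-719, -150], [-858, -179]]
... * rho(b) = [[1, 0], [6, 1]]  ->  [[-1619, -150], [-1932, -179]]
... * rho(b) = [[1, 0], [6, 1]]  ->  [[-2519, -150], [-3006, -179]]
... * rho(a) = [[4, -5], [5, -6]]  ->  [[-10826, 13495], [-12919, 16104]]
... * rho(a) = [[4, -5], [5, -6]]  ->  [[24171, -26840], [28844, -32029]]
... * rho(b^-1) = [[1, 0], [-6, 1]]  ->  [[185211, -26840], [221018, -32029]]
... * rho(b^-1) = [[1, 0], [-6, 1]]  ->  [[346251, -26840], [413192, -32029]]
... * rho(a^-1) = [[-6, 5], [-5, 4]]  ->  [[-1943306, 1623895], [-2319007, 1937844]]
... * rho(b) = [[1, 0], [6, 1]]  ->  [[7800064, 1623895], [9308057, 1937844]]
... * rho(b) = [[1, 0], [6, 1]]  ->  [[17543434, 1623895], [20935121, 1937844]]
... * rho(b) = [[1, 0], [6, 1]]  ->  [[27286804, 1623895], [32562185, 1937844]]
... * rho(b) = [[1, 0], [6, 1]]  ->  [[37030174, 1623895], [44189249, 1937844]]
tr = 37030174 + 1937844 = 38968018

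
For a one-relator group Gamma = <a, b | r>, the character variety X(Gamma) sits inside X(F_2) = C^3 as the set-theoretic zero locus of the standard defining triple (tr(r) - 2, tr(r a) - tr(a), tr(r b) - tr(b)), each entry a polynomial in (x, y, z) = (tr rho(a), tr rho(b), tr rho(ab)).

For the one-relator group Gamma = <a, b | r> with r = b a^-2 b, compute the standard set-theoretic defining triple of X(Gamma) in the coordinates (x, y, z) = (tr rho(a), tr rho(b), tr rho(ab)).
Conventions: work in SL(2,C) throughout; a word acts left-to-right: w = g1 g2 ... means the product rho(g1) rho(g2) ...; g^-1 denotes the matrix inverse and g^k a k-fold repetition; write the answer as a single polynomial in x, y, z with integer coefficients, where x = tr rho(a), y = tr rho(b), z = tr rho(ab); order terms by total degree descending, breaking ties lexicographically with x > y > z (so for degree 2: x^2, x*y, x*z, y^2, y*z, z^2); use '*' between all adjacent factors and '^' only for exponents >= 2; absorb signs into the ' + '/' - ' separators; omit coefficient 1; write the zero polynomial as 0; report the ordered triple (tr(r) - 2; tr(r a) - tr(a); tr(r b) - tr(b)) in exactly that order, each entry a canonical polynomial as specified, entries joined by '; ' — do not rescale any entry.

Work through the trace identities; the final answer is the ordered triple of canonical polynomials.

apply: trace(b^2) = trace(b) trace(b) - trace(1)   [square of b] = y^2 - 2
trace(b^2 a) = trace(b) trace(a b) - trace(a)   [square of b] = y*z - x
use: trace(b^2 a^-1) = trace(b^2) trace(a) - trace(b^2 a)   [inverse elimination on a] = x*y^2 - y*z - x
trace(b a^-2 b) = trace(b^2 a^-1) trace(a) - trace(b^2)   [inverse elimination on a] = x^2*y^2 - x*y*z - x^2 - y^2 + 2
trace(b a b a) = trace(b a) trace(b a) - trace(1)   [split at a repeated b] = z^2 - 2
apply: trace(a^-1 b a b) = trace(b a b) trace(a) - trace(b a b a)   [inverse elimination on a] = x*y*z - x^2 - z^2 + 2
use: trace(b a^-2 b a) = trace(a^-1 b a b) trace(a) - trace(a^-1 b a b a)   [inverse elimination on a] = x^2*y*z - x^3 - x*z^2 - y*z + 3*x
apply: trace(b^3) = trace(b) trace(b^2) - trace(b)  (reduce the b square) = y^3 - 3*y
apply: trace(b^3 a) = trace(b) trace(b a b) - trace(b a)  (reduce the b square) = y^2*z - x*y - z
use: trace(b^3 a^-1) = trace(b^3) trace(a) - trace(b^3 a)  (eliminate a^-1) = x*y^3 - y^2*z - 2*x*y + z
apply: trace(b a^-2 b^2) = trace(b^3 a^-1) trace(a) - trace(b^3)  (eliminate a^-1) = x^2*y^3 - x*y^2*z - 2*x^2*y - y^3 + x*z + 3*y
assemble the triple (trace(r) - 2; trace(r a) - x; trace(r b) - y)

x^2*y^2 - x*y*z - x^2 - y^2; x^2*y*z - x^3 - x*z^2 - y*z + 2*x; x^2*y^3 - x*y^2*z - 2*x^2*y - y^3 + x*z + 2*y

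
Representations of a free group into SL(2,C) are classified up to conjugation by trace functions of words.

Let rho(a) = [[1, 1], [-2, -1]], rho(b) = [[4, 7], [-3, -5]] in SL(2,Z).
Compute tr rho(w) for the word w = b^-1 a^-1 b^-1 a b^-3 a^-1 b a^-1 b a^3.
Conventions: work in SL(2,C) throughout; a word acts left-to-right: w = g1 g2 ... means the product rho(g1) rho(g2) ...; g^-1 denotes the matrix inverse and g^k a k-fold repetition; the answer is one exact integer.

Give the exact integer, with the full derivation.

rho(b^-1) = [[-5, -7], [3, 4]]
... * rho(a^-1) = [[-1, -1], [2, 1]]  ->  [[-9, -2], [5, 1]]
... * rho(b^-1) = [[-5, -7], [3, 4]]  ->  [[39, 55], [-22, -31]]
... * rho(a) = [[1, 1], [-2, -1]]  ->  [[-71, -16], [40, 9]]
... * rho(b^-1) = [[-5, -7], [3, 4]]  ->  [[307, 433], [-173, -244]]
... * rho(b^-1) = [[-5, -7], [3, 4]]  ->  [[-236, -417], [133, 235]]
... * rho(b^-1) = [[-5, -7], [3, 4]]  ->  [[-71, -16], [40, 9]]
... * rho(a^-1) = [[-1, -1], [2, 1]]  ->  [[39, 55], [-22, -31]]
... * rho(b) = [[4, 7], [-3, -5]]  ->  [[-9, -2], [5, 1]]
... * rho(a^-1) = [[-1, -1], [2, 1]]  ->  [[5, 7], [-3, -4]]
... * rho(b) = [[4, 7], [-3, -5]]  ->  [[-1, 0], [0, -1]]
... * rho(a) = [[1, 1], [-2, -1]]  ->  [[-1, -1], [2, 1]]
... * rho(a) = [[1, 1], [-2, -1]]  ->  [[1, 0], [0, 1]]
... * rho(a) = [[1, 1], [-2, -1]]  ->  [[1, 1], [-2, -1]]
tr = 1 + -1 = 0

0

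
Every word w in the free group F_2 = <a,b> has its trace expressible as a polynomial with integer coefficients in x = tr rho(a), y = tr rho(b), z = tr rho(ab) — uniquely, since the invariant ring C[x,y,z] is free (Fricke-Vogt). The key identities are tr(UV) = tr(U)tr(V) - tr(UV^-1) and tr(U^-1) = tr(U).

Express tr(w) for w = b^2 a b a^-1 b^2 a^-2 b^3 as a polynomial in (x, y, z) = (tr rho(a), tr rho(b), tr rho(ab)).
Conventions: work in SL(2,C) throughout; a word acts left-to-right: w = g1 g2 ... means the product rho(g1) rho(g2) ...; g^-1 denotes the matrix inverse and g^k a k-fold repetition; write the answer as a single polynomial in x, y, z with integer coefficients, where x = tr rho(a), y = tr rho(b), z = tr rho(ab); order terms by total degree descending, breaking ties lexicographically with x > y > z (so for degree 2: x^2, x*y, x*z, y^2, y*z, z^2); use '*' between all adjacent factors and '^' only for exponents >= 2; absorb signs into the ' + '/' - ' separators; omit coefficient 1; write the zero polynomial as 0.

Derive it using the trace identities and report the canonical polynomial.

x^3*y^7*z - x^4*y^6 - 2*x^2*y^6*z^2 - 3*x^3*y^5*z - x*y^7*z + x*y^5*z^3 + 4*x^4*y^4 + 2*x^2*y^6 + 7*x^2*y^4*z^2 + y^6*z^2 + x^3*y^3*z + 4*x*y^5*z - 3*x*y^3*z^3 - 4*x^4*y^2 - 10*x^2*y^4 - 5*x^2*y^2*z^2 - y^6 - 5*y^4*z^2 - 3*x*y^3*z + x*y*z^3 + x^4 + 13*x^2*y^2 + x^2*z^2 + 6*y^4 + 6*y^2*z^2 + x*y*z - 4*x^2 - 9*y^2 - z^2 + 2

reduce: trace(a b^2) = trace(b)*trace(a b) - trace(a)   [square of b] = y*z - x
so trace(a b^3) = trace(b)*trace(a b^2) - trace(a b)   [square of b] = y^2*z - x*y - z
so trace(a b^4) = trace(b)*trace(a b^3) - trace(a b^2)   [square of b] = y^3*z - x*y^2 - 2*y*z + x
trace(b^4 a b) = trace(b)*trace(a b^4) - trace(a b^3)   [square of b] = y^4*z - x*y^3 - 3*y^2*z + 2*x*y + z
reduce: trace(b a b^5) = trace(b)*trace(b^4 a b) - trace(b^4 a)   [square of b] = y^5*z - x*y^4 - 4*y^3*z + 3*x*y^2 + 3*y*z - x
reduce: trace(b^3 a b^4) = trace(b)*trace(b a b^5) - trace(b a b^4)   [square of b] = y^6*z - x*y^5 - 5*y^4*z + 4*x*y^3 + 6*y^2*z - 3*x*y - z
so trace(b^5 a b^3) = trace(b)*trace(b^3 a b^4) - trace(b^3 a b^3)   [square of b] = y^7*z - x*y^6 - 6*y^5*z + 5*x*y^4 + 10*y^3*z - 6*x*y^2 - 4*y*z + x
reduce: trace(a b a b) = trace(b a)*trace(b a) - trace(1)   [split at a repeated b] = z^2 - 2
so trace(a b a) = trace(a)*trace(b a) - trace(b)   [square of a] = x*z - y
so trace(a b^2 a b) = trace(b)*trace(a b a b) - trace(a b a)   [square of b] = y*z^2 - x*z - y
trace(a^2) = trace(a)*trace(a) - trace(1)   [square of a] = x^2 - 2
trace(a b^2 a) = trace(b)*trace(a^2 b) - trace(a^2)   [square of b] = x*y*z - x^2 - y^2 + 2
so trace(a b^2 a b^2) = trace(b)*trace(a b^2 a b) - trace(a b^2 a)   [square of b] = y^2*z^2 - 2*x*y*z + x^2 - 2
reduce: trace(b a b^2 a b^2) = trace(b)*trace(a b^2 a b^2) - trace(a b^2 a b)   [square of b] = y^3*z^2 - 2*x*y^2*z + x^2*y - y*z^2 + x*z - y
trace(b a b^4 a b) = trace(b)*trace(b a b^2 a b^2) - trace(b a b^2 a b)   [square of b] = y^4*z^2 - 2*x*y^3*z + x^2*y^2 - 2*y^2*z^2 + 3*x*y*z - x^2 - y^2 + 2
trace(b^2 a b a b) = trace(b)*trace(b a b a b) - trace(b a b a)   [square of b] = y^2*z^2 - x*y*z - y^2 - z^2 + 2
reduce: trace(b a b^4 a) = trace(b)*trace(b^2 a b a b) - trace(b^2 a b a)   [square of b] = y^3*z^2 - x*y^2*z - y^3 - 2*y*z^2 + x*z + 3*y
so trace(b a b^3 a b^3) = trace(b)*trace(b a b^4 a b) - trace(b a b^4 a)   [square of b] = y^5*z^2 - 2*x*y^4*z + x^2*y^3 - 3*y^3*z^2 + 4*x*y^2*z - x^2*y + 2*y*z^2 - x*z - y
trace(b a b^3 a b^2) = trace(b)*trace(b a b^3 a b) - trace(b a b^3 a)   [square of b] = y^4*z^2 - 2*x*y^3*z + x^2*y^2 - 2*y^2*z^2 + 2*x*y*z + z^2 - 2
trace(b^5 a b^3 a) = trace(b)*trace(b a b^3 a b^3) - trace(b a b^3 a b^2)   [square of b] = y^6*z^2 - 2*x*y^5*z + x^2*y^4 - 4*y^4*z^2 + 6*x*y^3*z - 2*x^2*y^2 + 4*y^2*z^2 - 3*x*y*z - y^2 - z^2 + 2
trace(b^2 a^-1 b^5 a b) = trace(b^5 a b^3)*trace(a) - trace(b^5 a b^3 a)   [inverse elimination on a] = x*y^7*z - x^2*y^6 - y^6*z^2 - 4*x*y^5*z + 4*x^2*y^4 + 4*y^4*z^2 + 4*x*y^3*z - 4*x^2*y^2 - 4*y^2*z^2 - x*y*z + x^2 + y^2 + z^2 - 2
so trace(b a b a b^4) = trace(b)*trace(b^2 a b a b^2) - trace(b^2 a b a b)   [square of b] = y^4*z^2 - x*y^3*z - y^4 - 3*y^2*z^2 + 2*x*y*z + 4*y^2 + z^2 - 2
reduce: trace(b a b a b^5) = trace(b)*trace(b a b a b^4) - trace(b a b a b^3)   [square of b] = y^5*z^2 - x*y^4*z - y^5 - 4*y^3*z^2 + 3*x*y^2*z + 5*y^3 + 3*y*z^2 - x*z - 5*y
trace(b^5 a b a b^2) = trace(b)*trace(b a b a b^5) - trace(b a b a b^4)   [square of b] = y^6*z^2 - x*y^5*z - y^6 - 5*y^4*z^2 + 4*x*y^3*z + 6*y^4 + 6*y^2*z^2 - 3*x*y*z - 9*y^2 - z^2 + 2
trace(a b a b a b) = trace(b a)*trace(b a b a) - trace(b^-1 a^-1)   [split at a repeated b] = z^3 - 3*z
so trace(a b a b a) = trace(a)*trace(b a b a) - trace(b a b)   [square of a] = x*z^2 - y*z - x
so trace(a b a b a b^2) = trace(b)*trace(a b a b a b) - trace(a b a b a)   [square of b] = y*z^3 - x*z^2 - 2*y*z + x
trace(b^2 a b a b a b) = trace(b)*trace(a b a b a b^2) - trace(a b a b a b)   [square of b] = y^2*z^3 - x*y*z^2 - 2*y^2*z - z^3 + x*y + 3*z
trace(b^2 a b a b a b^2) = trace(b)*trace(b^2 a b a b a b) - trace(b^2 a b a b a)   [square of b] = y^3*z^3 - x*y^2*z^2 - 2*y^3*z - 2*y*z^3 + x*y^2 + x*z^2 + 5*y*z - x
reduce: trace(a b^5 a b a b) = trace(b)*trace(b^2 a b a b a b^2) - trace(b^2 a b a b a b)   [square of b] = y^4*z^3 - x*y^3*z^2 - 2*y^4*z - 3*y^2*z^3 + x*y^3 + 2*x*y*z^2 + 7*y^2*z + z^3 - 2*x*y - 3*z
trace(b a b a^2 b^3) = trace(a)*trace(b^4 a b a) - trace(b^4 a b)   [square of a] = x*y^3*z^2 - x^2*y^2*z - y^4*z - 2*x*y*z^2 + x^2*z + 3*y^2*z + x*y - z
reduce: trace(b a b a^2 b) = trace(a)*trace(b^2 a b a) - trace(b^2 a b)   [square of a] = x*y*z^2 - x^2*z - y^2*z + z
trace(b a b a^2 b^2) = trace(b)*trace(b a b a^2 b) - trace(b a b a^2)   [square of b] = x*y^2*z^2 - x^2*y*z - y^3*z - x*z^2 + 2*y*z + x
trace(a b^5 a b a) = trace(b)*trace(b a b a^2 b^3) - trace(b a b a^2 b^2)   [square of b] = x*y^4*z^2 - x^2*y^3*z - y^5*z - 3*x*y^2*z^2 + 2*x^2*y*z + 4*y^3*z + x*y^2 + x*z^2 - 3*y*z - x
reduce: trace(b^5 a b a b^2 a) = trace(b)*trace(a b^5 a b a b) - trace(a b^5 a b a)   [square of b] = y^5*z^3 - 2*x*y^4*z^2 + x^2*y^3*z - y^5*z - 3*y^3*z^3 + x*y^4 + 5*x*y^2*z^2 - 2*x^2*y*z + 3*y^3*z + y*z^3 - 3*x*y^2 - x*z^2 + x
trace(b^2 a^-1 b^5 a b a) = trace(b^5 a b a b^2)*trace(a) - trace(b^5 a b a b^2 a)   [inverse elimination on a] = x*y^6*z^2 - x^2*y^5*z - y^5*z^3 - x*y^6 - 3*x*y^4*z^2 + 3*x^2*y^3*z + y^5*z + 3*y^3*z^3 + 5*x*y^4 + x*y^2*z^2 - x^2*y*z - 3*y^3*z - y*z^3 - 6*x*y^2 + x
so trace(a^-1 b^5 a b a^-1 b^2) = trace(b^2 a^-1 b^5 a b)*trace(a) - trace(b^2 a^-1 b^5 a b a)   [inverse elimination on a] = x^2*y^7*z - x^3*y^6 - 2*x*y^6*z^2 - 3*x^2*y^5*z + y^5*z^3 + 4*x^3*y^4 + x*y^6 + 7*x*y^4*z^2 + x^2*y^3*z - y^5*z - 3*y^3*z^3 - 4*x^3*y^2 - 5*x*y^4 - 5*x*y^2*z^2 + 3*y^3*z + y*z^3 + x^3 + 7*x*y^2 + x*z^2 - 3*x
trace(b^5 a b a^-1 b^2) = trace(b^7 a b)*trace(a) - trace(b^7 a b a)   [inverse elimination on a] = x*y^7*z - x^2*y^6 - y^6*z^2 - 5*x*y^5*z + 5*x^2*y^4 + y^6 + 5*y^4*z^2 + 6*x*y^3*z - 6*x^2*y^2 - 6*y^4 - 6*y^2*z^2 - x*y*z + x^2 + 9*y^2 + z^2 - 2
trace(b^2 a b a^-1 b^2 a^-2 b^3) = trace(a^-1 b^5 a b a^-1 b^2)*trace(a) - trace(a^-1 b^5 a b a^-1 b^2 a)   [inverse elimination on a] = x^3*y^7*z - x^4*y^6 - 2*x^2*y^6*z^2 - 3*x^3*y^5*z - x*y^7*z + x*y^5*z^3 + 4*x^4*y^4 + 2*x^2*y^6 + 7*x^2*y^4*z^2 + y^6*z^2 + x^3*y^3*z + 4*x*y^5*z - 3*x*y^3*z^3 - 4*x^4*y^2 - 10*x^2*y^4 - 5*x^2*y^2*z^2 - y^6 - 5*y^4*z^2 - 3*x*y^3*z + x*y*z^3 + x^4 + 13*x^2*y^2 + x^2*z^2 + 6*y^4 + 6*y^2*z^2 + x*y*z - 4*x^2 - 9*y^2 - z^2 + 2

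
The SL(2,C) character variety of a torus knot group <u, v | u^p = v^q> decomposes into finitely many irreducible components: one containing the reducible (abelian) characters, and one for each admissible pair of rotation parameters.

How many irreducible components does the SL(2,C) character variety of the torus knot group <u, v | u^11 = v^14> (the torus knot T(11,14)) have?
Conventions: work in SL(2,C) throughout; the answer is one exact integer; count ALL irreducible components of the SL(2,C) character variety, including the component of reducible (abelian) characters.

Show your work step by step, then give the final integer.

For T(11,14): irreducibility forces the central element u^11 = v^14 to one of +I, -I.
This locks tr(u) to 2*cos(pi*alpha/11), alpha in 1..10, and tr(v) to 2*cos(pi*beta/14), beta in 1..13, on each component of irreducible characters.
Consistency of u^11 = (-1)^alpha I with v^14 = (-1)^beta I forces alpha = beta (mod 2).
Enumerate parity-matched pairs: 5*7 odd-odd plus 5*6 even-even gives 65.
components with irreducible characters: 65; plus the single component of reducible (abelian) characters: total 66.

66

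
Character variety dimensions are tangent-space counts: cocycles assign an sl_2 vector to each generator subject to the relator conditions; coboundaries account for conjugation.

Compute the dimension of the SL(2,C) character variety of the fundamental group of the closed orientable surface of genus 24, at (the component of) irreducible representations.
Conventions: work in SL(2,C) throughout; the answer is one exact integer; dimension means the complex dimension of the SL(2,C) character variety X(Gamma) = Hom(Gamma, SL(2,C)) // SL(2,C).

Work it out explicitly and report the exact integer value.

Gamma = pi_1(Sigma_24) = < a_1, b_1, ..., a_24, b_24 | prod [a_i, b_i] > has 2g = 48 generators and 1 relator.
A cocycle assigns one sl_2 vector per generator subject to the relator condition d_2(z) = 0: dim of the unconstrained space is 3*2g = 144.
At an irreducible rho, H^2 = coker(d_2) vanishes (Poincare duality: H^2 is dual to H^0 = invariants = 0), so d_2 is surjective onto sl_2 and dim Z^1 = 144 - 3 = 141.
Coboundaries contribute dim B^1 = 3 (injective at irreducible rho).
dim X = dim H^1 = 141 - 3 = 138.

138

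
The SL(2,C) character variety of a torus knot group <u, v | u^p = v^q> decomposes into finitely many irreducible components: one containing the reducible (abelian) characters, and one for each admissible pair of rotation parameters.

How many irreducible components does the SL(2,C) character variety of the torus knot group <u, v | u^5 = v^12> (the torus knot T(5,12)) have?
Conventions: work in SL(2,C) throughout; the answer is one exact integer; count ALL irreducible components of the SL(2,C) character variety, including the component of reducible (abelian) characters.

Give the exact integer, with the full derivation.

Gamma = < u, v | u^5 = v^12 > (torus knot T(5,12)); the central element u^5 = v^12 acts as +I or -I in any irreducible SL(2,C) representation.
On an irreducible component, tr(u) is locked at 2*cos(pi*alpha/5) for some alpha in 1..4, and tr(v) at 2*cos(pi*beta/12) for some beta in 1..11.
The two central values (-1)^alpha I and (-1)^beta I must be the same matrix, so alpha and beta share a parity.
count pairs: odd alpha (2 choices) x odd beta (6), plus even alpha (2) x even beta (5): 2*6 + 2*5 = 22.
components with irreducible characters: 22; plus the single component of reducible (abelian) characters: total 23.

23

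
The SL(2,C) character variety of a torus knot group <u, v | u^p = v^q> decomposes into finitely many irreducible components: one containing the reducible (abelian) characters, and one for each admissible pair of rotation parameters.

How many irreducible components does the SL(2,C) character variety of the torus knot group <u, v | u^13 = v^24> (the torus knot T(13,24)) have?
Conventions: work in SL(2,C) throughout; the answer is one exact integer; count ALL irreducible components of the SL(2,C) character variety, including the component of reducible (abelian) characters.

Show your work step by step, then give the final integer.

For T(13,24): irreducibility forces the central element u^13 = v^24 to one of +I, -I.
On an irreducible component, tr(u) is locked at 2*cos(pi*alpha/13) for some alpha in 1..12, and tr(v) at 2*cos(pi*beta/24) for some beta in 1..23.
u^13 = (-1)^alpha I and v^24 = (-1)^beta I must agree, so alpha and beta have equal parity.
count pairs: odd alpha (6 choices) x odd beta (12), plus even alpha (6) x even beta (11): 6*12 + 6*11 = 138.
Total: 138 irreducible-character components + 1 reducible (abelian) component = 139.

139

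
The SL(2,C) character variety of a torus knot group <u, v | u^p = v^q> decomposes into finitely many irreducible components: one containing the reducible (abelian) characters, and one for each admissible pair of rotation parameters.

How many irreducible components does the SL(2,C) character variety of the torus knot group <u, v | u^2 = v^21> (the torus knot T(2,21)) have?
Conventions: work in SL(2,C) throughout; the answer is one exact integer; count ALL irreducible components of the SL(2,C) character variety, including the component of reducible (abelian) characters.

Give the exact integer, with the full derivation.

11

In the torus knot group T(2,21), u^2 = v^21 is central, so an irreducible representation sends it to +I or -I (Schur).
This locks tr(u) to 2*cos(pi*alpha/2), alpha in 1..1, and tr(v) to 2*cos(pi*beta/21), beta in 1..20, on each component of irreducible characters.
u^2 = (-1)^alpha I and v^21 = (-1)^beta I must agree, so alpha and beta have equal parity.
count pairs: odd alpha (1 choices) x odd beta (10), plus even alpha (0) x even beta (10): 1*10 + 0*10 = 10.
That is 10 components of irreducible characters, and with the reducible (abelian) component the total is 11.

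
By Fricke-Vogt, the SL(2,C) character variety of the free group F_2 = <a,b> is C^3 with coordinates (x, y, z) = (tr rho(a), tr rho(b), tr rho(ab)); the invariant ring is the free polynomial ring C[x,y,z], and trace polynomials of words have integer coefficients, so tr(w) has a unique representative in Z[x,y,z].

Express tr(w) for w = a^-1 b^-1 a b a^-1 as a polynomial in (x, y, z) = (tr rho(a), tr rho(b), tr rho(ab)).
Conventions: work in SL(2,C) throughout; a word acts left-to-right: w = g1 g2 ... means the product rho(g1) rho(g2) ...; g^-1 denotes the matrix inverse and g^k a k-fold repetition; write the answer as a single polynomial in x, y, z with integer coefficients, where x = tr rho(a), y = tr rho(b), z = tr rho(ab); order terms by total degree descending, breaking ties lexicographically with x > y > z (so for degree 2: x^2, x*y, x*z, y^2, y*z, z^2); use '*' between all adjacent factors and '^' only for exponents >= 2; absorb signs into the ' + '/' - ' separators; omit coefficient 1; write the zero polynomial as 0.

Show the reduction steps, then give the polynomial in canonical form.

trace(a b a) = trace(a) * trace(b a) - trace(b) = x*z - y
trace(a b a b) = trace(a b) * trace(a b) - trace(1)   [split at repeated a] = z^2 - 2
use: trace(b^-1 a b a) = trace(a b a) * trace(b) - trace(a b a b) = x*y*z - y^2 - z^2 + 2
trace(b^-1 a b a^-1) = trace(b^-1 a b) * trace(a) - trace(b^-1 a b a) = -x*y*z + x^2 + y^2 + z^2 - 2
trace(a^-1 b^-1 a b a^-1) = trace(b^-1 a b a^-1) * trace(a) - trace(b^-1 a b) = -x^2*y*z + x^3 + x*y^2 + x*z^2 - 3*x

-x^2*y*z + x^3 + x*y^2 + x*z^2 - 3*x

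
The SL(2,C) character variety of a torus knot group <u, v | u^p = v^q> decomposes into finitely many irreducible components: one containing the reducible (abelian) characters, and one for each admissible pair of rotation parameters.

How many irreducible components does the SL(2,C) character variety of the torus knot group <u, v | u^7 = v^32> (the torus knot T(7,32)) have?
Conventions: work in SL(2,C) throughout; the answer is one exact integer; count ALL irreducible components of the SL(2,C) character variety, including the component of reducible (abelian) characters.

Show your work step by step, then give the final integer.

94

Gamma = < u, v | u^7 = v^32 > (torus knot T(7,32)); the central element u^7 = v^32 acts as +I or -I in any irreducible SL(2,C) representation.
This locks tr(u) to 2*cos(pi*alpha/7), alpha in 1..6, and tr(v) to 2*cos(pi*beta/32), beta in 1..31, on each component of irreducible characters.
The two central values (-1)^alpha I and (-1)^beta I must be the same matrix, so alpha and beta share a parity.
count pairs: odd alpha (3 choices) x odd beta (16), plus even alpha (3) x even beta (15): 3*16 + 3*15 = 93.
Total: 93 irreducible-character components + 1 reducible (abelian) component = 94.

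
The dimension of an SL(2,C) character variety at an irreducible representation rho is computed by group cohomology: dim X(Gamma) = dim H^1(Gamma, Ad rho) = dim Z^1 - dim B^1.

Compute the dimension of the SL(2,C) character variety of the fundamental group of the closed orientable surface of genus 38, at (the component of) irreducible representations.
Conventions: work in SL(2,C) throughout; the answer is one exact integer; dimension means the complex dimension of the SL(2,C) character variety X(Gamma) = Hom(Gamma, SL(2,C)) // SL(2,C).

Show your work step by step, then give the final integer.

Gamma = pi_1(Sigma_38) = < a_1, b_1, ..., a_38, b_38 | prod [a_i, b_i] > has 2g = 76 generators and 1 relator.
Before the relator condition, cocycle space has dim 3*76 = 228.
At an irreducible rho, H^2 = coker(d_2) vanishes (Poincare duality: H^2 is dual to H^0 = invariants = 0), so d_2 is surjective onto sl_2 and dim Z^1 = 228 - 3 = 225.
As always at irreducible rho, dim B^1 = 3.
Hence dim X = 225 - 3 = 222.

222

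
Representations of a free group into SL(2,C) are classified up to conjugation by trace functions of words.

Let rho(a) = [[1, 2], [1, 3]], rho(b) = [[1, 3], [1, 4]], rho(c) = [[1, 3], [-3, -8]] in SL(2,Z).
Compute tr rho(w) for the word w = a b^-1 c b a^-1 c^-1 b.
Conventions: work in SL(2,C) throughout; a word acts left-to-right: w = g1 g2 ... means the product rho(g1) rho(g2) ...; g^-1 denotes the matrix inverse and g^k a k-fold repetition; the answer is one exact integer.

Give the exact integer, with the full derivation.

485

rho(a) = [[1, 2], [1, 3]]
... * rho(b^-1) = [[4, -3], [-1, 1]]  ->  [[2, -1], [1, 0]]
... * rho(c) = [[1, 3], [-3, -8]]  ->  [[5, 14], [1, 3]]
... * rho(b) = [[1, 3], [1, 4]]  ->  [[19, 71], [4, 15]]
... * rho(a^-1) = [[3, -2], [-1, 1]]  ->  [[-14, 33], [-3, 7]]
... * rho(c^-1) = [[-8, -3], [3, 1]]  ->  [[211, 75], [45, 16]]
... * rho(b) = [[1, 3], [1, 4]]  ->  [[286, 933], [61, 199]]
tr = 286 + 199 = 485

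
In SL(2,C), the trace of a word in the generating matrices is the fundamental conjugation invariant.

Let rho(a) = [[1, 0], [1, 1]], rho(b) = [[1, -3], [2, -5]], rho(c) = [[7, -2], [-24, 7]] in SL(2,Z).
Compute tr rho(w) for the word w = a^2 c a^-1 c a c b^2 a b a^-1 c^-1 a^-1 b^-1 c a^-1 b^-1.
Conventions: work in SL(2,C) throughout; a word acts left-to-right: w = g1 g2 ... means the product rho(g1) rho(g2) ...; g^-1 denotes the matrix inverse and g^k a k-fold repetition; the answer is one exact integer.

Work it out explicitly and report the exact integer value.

-801742712

rho(a) = [[1, 0], [1, 1]]
... * rho(a) = [[1, 0], [1, 1]]  ->  [[1, 0], [2, 1]]
... * rho(c) = [[7, -2], [-24, 7]]  ->  [[7, -2], [-10, 3]]
... * rho(a^-1) = [[1, 0], [-1, 1]]  ->  [[9, -2], [-13, 3]]
... * rho(c) = [[7, -2], [-24, 7]]  ->  [[111, -32], [-163, 47]]
... * rho(a) = [[1, 0], [1, 1]]  ->  [[79, -32], [-116, 47]]
... * rho(c) = [[7, -2], [-24, 7]]  ->  [[1321, -382], [-1940, 561]]
... * rho(b) = [[1, -3], [2, -5]]  ->  [[557, -2053], [-818, 3015]]
... * rho(b) = [[1, -3], [2, -5]]  ->  [[-3549, 8594], [5212, -12621]]
... * rho(a) = [[1, 0], [1, 1]]  ->  [[5045, 8594], [-7409, -12621]]
... * rho(b) = [[1, -3], [2, -5]]  ->  [[22233, -58105], [-32651, 85332]]
... * rho(a^-1) = [[1, 0], [-1, 1]]  ->  [[80338, -58105], [-117983, 85332]]
... * rho(c^-1) = [[7, 2], [24, 7]]  ->  [[-832154, -246059], [1222087, 361358]]
... * rho(a^-1) = [[1, 0], [-1, 1]]  ->  [[-586095, -246059], [860729, 361358]]
... * rho(b^-1) = [[-5, 3], [-2, 1]]  ->  [[3422593, -2004344], [-5026361, 2943545]]
... * rho(c) = [[7, -2], [-24, 7]]  ->  [[72062407, -20875594], [-105829607, 30657537]]
... * rho(a^-1) = [[1, 0], [-1, 1]]  ->  [[92938001, -20875594], [-136487144, 30657537]]
... * rho(b^-1) = [[-5, 3], [-2, 1]]  ->  [[-422938817, 257938409], [621120646, -378803895]]
tr = -422938817 + -378803895 = -801742712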